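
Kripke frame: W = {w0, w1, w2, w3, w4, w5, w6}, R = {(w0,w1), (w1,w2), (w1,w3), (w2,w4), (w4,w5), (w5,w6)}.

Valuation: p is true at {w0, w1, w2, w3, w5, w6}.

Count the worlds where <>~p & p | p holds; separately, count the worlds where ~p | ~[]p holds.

6 and 2

For <>~p & p | p:
w0: <>~p & p is F, p is T. ✓
w1: <>~p & p is F, p is T. ✓
w2: <>~p & p is T, p is T. ✓
w3: <>~p & p is F, p is T. ✓
w4: <>~p & p is F, p is F. ✗
w5: <>~p & p is F, p is T. ✓
w6: <>~p & p is F, p is T. ✓
— 6 worlds.
For ~p | ~[]p:
w0: ~p is F, ~[]p is F. ✗
w1: ~p is F, ~[]p is F. ✗
w2: ~p is F, ~[]p is T. ✓
w3: ~p is F, ~[]p is F. ✗
w4: ~p is T, ~[]p is F. ✓
w5: ~p is F, ~[]p is F. ✗
w6: ~p is F, ~[]p is F. ✗
— 2 worlds.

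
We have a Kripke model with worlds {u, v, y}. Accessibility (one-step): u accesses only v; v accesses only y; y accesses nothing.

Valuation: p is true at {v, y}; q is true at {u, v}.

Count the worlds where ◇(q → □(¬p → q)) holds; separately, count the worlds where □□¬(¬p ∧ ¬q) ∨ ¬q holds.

For ◇(q → □(¬p → q)):
u: successors {v}; q → □(¬p → q) there: v:T. ✓
v: successors {y}; q → □(¬p → q) there: y:T. ✓
y: no successors, so ◇(q → □(¬p → q)) fails. ✗
— 2 worlds.
For □□¬(¬p ∧ ¬q) ∨ ¬q:
u: □□¬(¬p ∧ ¬q) is T, ¬q is F. ✓
v: □□¬(¬p ∧ ¬q) is T, ¬q is F. ✓
y: □□¬(¬p ∧ ¬q) is T, ¬q is T. ✓
— 3 worlds.

2 and 3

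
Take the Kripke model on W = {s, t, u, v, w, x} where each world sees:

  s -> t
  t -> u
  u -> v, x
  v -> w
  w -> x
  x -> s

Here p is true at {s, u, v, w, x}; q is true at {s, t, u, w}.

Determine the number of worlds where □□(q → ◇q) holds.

4

s: successors {t}; □(q → ◇q) there: t:F. ✗
t: successors {u}; □(q → ◇q) there: u:T. ✓
u: successors {v, x}; □(q → ◇q) there: v:F, x:T. ✗
v: successors {w}; □(q → ◇q) there: w:T. ✓
w: successors {x}; □(q → ◇q) there: x:T. ✓
x: successors {s}; □(q → ◇q) there: s:T. ✓
Satisfying worlds: {t, v, w, x}.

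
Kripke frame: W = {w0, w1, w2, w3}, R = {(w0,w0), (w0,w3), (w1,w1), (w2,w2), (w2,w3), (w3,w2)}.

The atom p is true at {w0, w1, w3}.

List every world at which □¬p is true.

{w3}

w0: successors {w0, w3}; ¬p there: w0:F, w3:F. ✗
w1: successors {w1}; ¬p there: w1:F. ✗
w2: successors {w2, w3}; ¬p there: w2:T, w3:F. ✗
w3: successors {w2}; ¬p there: w2:T. ✓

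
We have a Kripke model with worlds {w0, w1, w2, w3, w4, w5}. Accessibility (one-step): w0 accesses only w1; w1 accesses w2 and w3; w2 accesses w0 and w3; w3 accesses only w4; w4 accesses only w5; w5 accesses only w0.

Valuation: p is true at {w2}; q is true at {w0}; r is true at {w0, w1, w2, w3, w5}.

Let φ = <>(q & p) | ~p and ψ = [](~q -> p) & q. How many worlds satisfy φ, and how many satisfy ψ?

5 and 0

For <>(q & p) | ~p:
w0: <>(q & p) is F, ~p is T. ✓
w1: <>(q & p) is F, ~p is T. ✓
w2: <>(q & p) is F, ~p is F. ✗
w3: <>(q & p) is F, ~p is T. ✓
w4: <>(q & p) is F, ~p is T. ✓
w5: <>(q & p) is F, ~p is T. ✓
— 5 worlds.
For [](~q -> p) & q:
w0: [](~q -> p) is F, q is T. ✗
w1: [](~q -> p) is F, q is F. ✗
w2: [](~q -> p) is F, q is F. ✗
w3: [](~q -> p) is F, q is F. ✗
w4: [](~q -> p) is F, q is F. ✗
w5: [](~q -> p) is T, q is F. ✗
— 0 worlds.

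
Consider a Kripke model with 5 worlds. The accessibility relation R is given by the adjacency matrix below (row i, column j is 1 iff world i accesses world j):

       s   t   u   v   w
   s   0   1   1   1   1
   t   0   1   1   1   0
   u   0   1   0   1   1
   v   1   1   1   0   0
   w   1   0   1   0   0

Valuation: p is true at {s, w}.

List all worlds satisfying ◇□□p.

∅

s: successors {t, u, v, w}; □□p there: t:F, u:F, v:F, w:F. ✗
t: successors {t, u, v}; □□p there: t:F, u:F, v:F. ✗
u: successors {t, v, w}; □□p there: t:F, v:F, w:F. ✗
v: successors {s, t, u}; □□p there: s:F, t:F, u:F. ✗
w: successors {s, u}; □□p there: s:F, u:F. ✗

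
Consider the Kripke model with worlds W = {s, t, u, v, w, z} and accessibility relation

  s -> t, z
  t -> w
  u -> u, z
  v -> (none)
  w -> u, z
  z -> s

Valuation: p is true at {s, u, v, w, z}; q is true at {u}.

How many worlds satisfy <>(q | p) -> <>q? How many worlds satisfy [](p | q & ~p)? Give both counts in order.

3 and 5

For <>(q | p) -> <>q:
s: <>(q | p) is T, <>q is F. ✗
t: <>(q | p) is T, <>q is F. ✗
u: <>(q | p) is T, <>q is T. ✓
v: <>(q | p) is F, <>q is F. ✓
w: <>(q | p) is T, <>q is T. ✓
z: <>(q | p) is T, <>q is F. ✗
— 3 worlds.
For [](p | q & ~p):
s: successors {t, z}; p | q & ~p there: t:F, z:T. ✗
t: successors {w}; p | q & ~p there: w:T. ✓
u: successors {u, z}; p | q & ~p there: u:T, z:T. ✓
v: no successors, so [](p | q & ~p) holds vacuously. ✓
w: successors {u, z}; p | q & ~p there: u:T, z:T. ✓
z: successors {s}; p | q & ~p there: s:T. ✓
— 5 worlds.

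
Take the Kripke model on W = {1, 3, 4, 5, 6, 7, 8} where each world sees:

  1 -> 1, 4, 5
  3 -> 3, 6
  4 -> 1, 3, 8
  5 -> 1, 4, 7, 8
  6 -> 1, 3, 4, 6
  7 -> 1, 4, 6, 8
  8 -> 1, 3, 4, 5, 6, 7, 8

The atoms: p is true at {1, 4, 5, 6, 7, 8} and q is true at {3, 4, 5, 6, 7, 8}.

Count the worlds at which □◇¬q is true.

3

1: successors {1, 4, 5}; ◇¬q there: 1:T, 4:T, 5:T. ✓
3: successors {3, 6}; ◇¬q there: 3:F, 6:T. ✗
4: successors {1, 3, 8}; ◇¬q there: 1:T, 3:F, 8:T. ✗
5: successors {1, 4, 7, 8}; ◇¬q there: 1:T, 4:T, 7:T, 8:T. ✓
6: successors {1, 3, 4, 6}; ◇¬q there: 1:T, 3:F, 4:T, 6:T. ✗
7: successors {1, 4, 6, 8}; ◇¬q there: 1:T, 4:T, 6:T, 8:T. ✓
8: successors {1, 3, 4, 5, 6, 7, 8}; ◇¬q there: 1:T, 3:F, 4:T, 5:T, 6:T, 7:T, 8:T. ✗
Satisfying worlds: {1, 5, 7}.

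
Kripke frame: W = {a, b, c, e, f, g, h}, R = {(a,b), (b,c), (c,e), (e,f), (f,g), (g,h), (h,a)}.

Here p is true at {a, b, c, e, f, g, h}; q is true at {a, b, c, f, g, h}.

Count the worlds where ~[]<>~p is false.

a: []<>~p is F. ✓
b: []<>~p is F. ✓
c: []<>~p is F. ✓
e: []<>~p is F. ✓
f: []<>~p is F. ✓
g: []<>~p is F. ✓
h: []<>~p is F. ✓
Satisfying worlds: {a, b, c, e, f, g, h}.
So ~[]<>~p fails at the other 0 worlds.

0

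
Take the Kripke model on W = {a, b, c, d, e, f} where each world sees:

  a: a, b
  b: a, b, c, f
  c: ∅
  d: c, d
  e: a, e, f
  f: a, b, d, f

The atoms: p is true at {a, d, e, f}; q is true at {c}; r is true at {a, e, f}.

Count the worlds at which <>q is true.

2

a: successors {a, b}; q there: a:F, b:F. ✗
b: successors {a, b, c, f}; q there: a:F, b:F, c:T, f:F. ✓
c: no successors, so <>q fails. ✗
d: successors {c, d}; q there: c:T, d:F. ✓
e: successors {a, e, f}; q there: a:F, e:F, f:F. ✗
f: successors {a, b, d, f}; q there: a:F, b:F, d:F, f:F. ✗
Satisfying worlds: {b, d}.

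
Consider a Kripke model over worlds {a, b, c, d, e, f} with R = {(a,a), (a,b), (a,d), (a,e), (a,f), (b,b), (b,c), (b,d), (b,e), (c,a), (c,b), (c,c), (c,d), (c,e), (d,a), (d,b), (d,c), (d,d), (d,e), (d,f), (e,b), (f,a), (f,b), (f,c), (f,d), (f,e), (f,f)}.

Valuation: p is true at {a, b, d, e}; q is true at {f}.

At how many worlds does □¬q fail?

a: successors {a, b, d, e, f}; ¬q there: a:T, b:T, d:T, e:T, f:F. ✗
b: successors {b, c, d, e}; ¬q there: b:T, c:T, d:T, e:T. ✓
c: successors {a, b, c, d, e}; ¬q there: a:T, b:T, c:T, d:T, e:T. ✓
d: successors {a, b, c, d, e, f}; ¬q there: a:T, b:T, c:T, d:T, e:T, f:F. ✗
e: successors {b}; ¬q there: b:T. ✓
f: successors {a, b, c, d, e, f}; ¬q there: a:T, b:T, c:T, d:T, e:T, f:F. ✗
Satisfying worlds: {b, c, e}.
So □¬q fails at the other 3 worlds.

3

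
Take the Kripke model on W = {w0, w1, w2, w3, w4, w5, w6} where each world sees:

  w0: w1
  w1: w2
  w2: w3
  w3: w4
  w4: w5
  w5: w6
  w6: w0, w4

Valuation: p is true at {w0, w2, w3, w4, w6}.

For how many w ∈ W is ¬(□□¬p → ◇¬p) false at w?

5

w0: □□¬p → ◇¬p is T. ✗
w1: □□¬p → ◇¬p is T. ✗
w2: □□¬p → ◇¬p is T. ✗
w3: □□¬p → ◇¬p is F. ✓
w4: □□¬p → ◇¬p is T. ✗
w5: □□¬p → ◇¬p is T. ✗
w6: □□¬p → ◇¬p is F. ✓
Satisfying worlds: {w3, w6}.
So ¬(□□¬p → ◇¬p) fails at the other 5 worlds.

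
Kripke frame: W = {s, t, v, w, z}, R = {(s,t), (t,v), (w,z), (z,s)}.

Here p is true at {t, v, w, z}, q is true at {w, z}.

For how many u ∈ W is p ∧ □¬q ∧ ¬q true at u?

s: p ∧ □¬q is F, ¬q is T. ✗
t: p ∧ □¬q is T, ¬q is T. ✓
v: p ∧ □¬q is T, ¬q is T. ✓
w: p ∧ □¬q is F, ¬q is F. ✗
z: p ∧ □¬q is T, ¬q is F. ✗
Satisfying worlds: {t, v}.

2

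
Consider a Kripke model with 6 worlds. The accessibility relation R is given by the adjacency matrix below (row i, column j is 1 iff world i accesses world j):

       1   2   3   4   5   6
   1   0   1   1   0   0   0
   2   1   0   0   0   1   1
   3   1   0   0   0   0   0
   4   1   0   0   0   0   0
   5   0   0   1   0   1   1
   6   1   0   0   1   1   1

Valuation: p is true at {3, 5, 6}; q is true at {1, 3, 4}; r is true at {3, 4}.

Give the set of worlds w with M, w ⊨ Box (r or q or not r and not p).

1: successors {2, 3}; r or q or not r and not p there: 2:T, 3:T. ✓
2: successors {1, 5, 6}; r or q or not r and not p there: 1:T, 5:F, 6:F. ✗
3: successors {1}; r or q or not r and not p there: 1:T. ✓
4: successors {1}; r or q or not r and not p there: 1:T. ✓
5: successors {3, 5, 6}; r or q or not r and not p there: 3:T, 5:F, 6:F. ✗
6: successors {1, 4, 5, 6}; r or q or not r and not p there: 1:T, 4:T, 5:F, 6:F. ✗

{1, 3, 4}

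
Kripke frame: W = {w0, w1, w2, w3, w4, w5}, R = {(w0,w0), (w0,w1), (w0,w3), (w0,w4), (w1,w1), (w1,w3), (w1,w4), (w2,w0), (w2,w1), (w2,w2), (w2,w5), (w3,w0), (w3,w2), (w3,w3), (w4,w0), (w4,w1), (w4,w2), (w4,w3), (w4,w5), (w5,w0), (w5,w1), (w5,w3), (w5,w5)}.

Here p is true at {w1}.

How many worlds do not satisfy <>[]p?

w0: successors {w0, w1, w3, w4}; []p there: w0:F, w1:F, w3:F, w4:F. ✗
w1: successors {w1, w3, w4}; []p there: w1:F, w3:F, w4:F. ✗
w2: successors {w0, w1, w2, w5}; []p there: w0:F, w1:F, w2:F, w5:F. ✗
w3: successors {w0, w2, w3}; []p there: w0:F, w2:F, w3:F. ✗
w4: successors {w0, w1, w2, w3, w5}; []p there: w0:F, w1:F, w2:F, w3:F, w5:F. ✗
w5: successors {w0, w1, w3, w5}; []p there: w0:F, w1:F, w3:F, w5:F. ✗
Satisfying worlds: ∅.
So <>[]p fails at the other 6 worlds.

6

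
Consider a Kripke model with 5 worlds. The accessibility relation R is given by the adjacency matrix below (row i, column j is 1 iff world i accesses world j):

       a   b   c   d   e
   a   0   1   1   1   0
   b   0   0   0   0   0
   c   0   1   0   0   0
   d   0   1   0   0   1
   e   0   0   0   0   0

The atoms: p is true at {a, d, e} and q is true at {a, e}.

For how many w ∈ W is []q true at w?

2

a: successors {b, c, d}; q there: b:F, c:F, d:F. ✗
b: no successors, so []q holds vacuously. ✓
c: successors {b}; q there: b:F. ✗
d: successors {b, e}; q there: b:F, e:T. ✗
e: no successors, so []q holds vacuously. ✓
Satisfying worlds: {b, e}.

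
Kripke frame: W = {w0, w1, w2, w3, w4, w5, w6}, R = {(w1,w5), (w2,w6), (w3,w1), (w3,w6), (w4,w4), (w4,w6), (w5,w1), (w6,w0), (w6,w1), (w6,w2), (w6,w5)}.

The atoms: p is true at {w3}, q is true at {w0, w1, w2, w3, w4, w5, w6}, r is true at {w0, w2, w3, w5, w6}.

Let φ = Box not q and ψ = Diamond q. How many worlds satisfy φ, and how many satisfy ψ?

For Box not q:
w0: no successors, so Box not q holds vacuously. ✓
w1: successors {w5}; not q there: w5:F. ✗
w2: successors {w6}; not q there: w6:F. ✗
w3: successors {w1, w6}; not q there: w1:F, w6:F. ✗
w4: successors {w4, w6}; not q there: w4:F, w6:F. ✗
w5: successors {w1}; not q there: w1:F. ✗
w6: successors {w0, w1, w2, w5}; not q there: w0:F, w1:F, w2:F, w5:F. ✗
— 1 world.
For Diamond q:
w0: no successors, so Diamond q fails. ✗
w1: successors {w5}; q there: w5:T. ✓
w2: successors {w6}; q there: w6:T. ✓
w3: successors {w1, w6}; q there: w1:T, w6:T. ✓
w4: successors {w4, w6}; q there: w4:T, w6:T. ✓
w5: successors {w1}; q there: w1:T. ✓
w6: successors {w0, w1, w2, w5}; q there: w0:T, w1:T, w2:T, w5:T. ✓
— 6 worlds.

1 and 6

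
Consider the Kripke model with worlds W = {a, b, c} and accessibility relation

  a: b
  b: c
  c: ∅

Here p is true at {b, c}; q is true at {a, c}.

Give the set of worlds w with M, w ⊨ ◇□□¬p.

a: successors {b}; □□¬p there: b:T. ✓
b: successors {c}; □□¬p there: c:T. ✓
c: no successors, so ◇□□¬p fails. ✗

{a, b}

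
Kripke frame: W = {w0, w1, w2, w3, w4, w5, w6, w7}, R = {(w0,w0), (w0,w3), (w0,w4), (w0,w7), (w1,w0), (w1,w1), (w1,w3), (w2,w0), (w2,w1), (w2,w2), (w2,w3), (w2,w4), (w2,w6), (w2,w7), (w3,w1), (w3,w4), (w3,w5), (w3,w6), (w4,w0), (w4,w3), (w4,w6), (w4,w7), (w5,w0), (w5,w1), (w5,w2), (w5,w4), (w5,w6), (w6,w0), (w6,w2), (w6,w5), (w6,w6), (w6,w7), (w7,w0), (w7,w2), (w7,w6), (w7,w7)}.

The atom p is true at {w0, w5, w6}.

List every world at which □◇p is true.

{w0, w1, w2, w3, w4, w5, w6, w7}

w0: successors {w0, w3, w4, w7}; ◇p there: w0:T, w3:T, w4:T, w7:T. ✓
w1: successors {w0, w1, w3}; ◇p there: w0:T, w1:T, w3:T. ✓
w2: successors {w0, w1, w2, w3, w4, w6, w7}; ◇p there: w0:T, w1:T, w2:T, w3:T, w4:T, w6:T, w7:T. ✓
w3: successors {w1, w4, w5, w6}; ◇p there: w1:T, w4:T, w5:T, w6:T. ✓
w4: successors {w0, w3, w6, w7}; ◇p there: w0:T, w3:T, w6:T, w7:T. ✓
w5: successors {w0, w1, w2, w4, w6}; ◇p there: w0:T, w1:T, w2:T, w4:T, w6:T. ✓
w6: successors {w0, w2, w5, w6, w7}; ◇p there: w0:T, w2:T, w5:T, w6:T, w7:T. ✓
w7: successors {w0, w2, w6, w7}; ◇p there: w0:T, w2:T, w6:T, w7:T. ✓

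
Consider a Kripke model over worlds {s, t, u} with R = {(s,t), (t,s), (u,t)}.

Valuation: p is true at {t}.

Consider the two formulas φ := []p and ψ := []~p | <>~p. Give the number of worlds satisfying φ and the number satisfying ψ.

2 and 1

For []p:
s: successors {t}; p there: t:T. ✓
t: successors {s}; p there: s:F. ✗
u: successors {t}; p there: t:T. ✓
— 2 worlds.
For []~p | <>~p:
s: []~p is F, <>~p is F. ✗
t: []~p is T, <>~p is T. ✓
u: []~p is F, <>~p is F. ✗
— 1 world.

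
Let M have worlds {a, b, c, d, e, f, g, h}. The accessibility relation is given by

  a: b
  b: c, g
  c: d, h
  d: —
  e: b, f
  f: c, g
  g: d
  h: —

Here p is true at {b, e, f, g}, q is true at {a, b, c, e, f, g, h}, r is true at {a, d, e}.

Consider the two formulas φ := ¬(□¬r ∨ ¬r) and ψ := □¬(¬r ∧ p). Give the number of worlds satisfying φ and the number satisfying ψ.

0 and 4

For ¬(□¬r ∨ ¬r):
a: □¬r ∨ ¬r is T. ✗
b: □¬r ∨ ¬r is T. ✗
c: □¬r ∨ ¬r is T. ✗
d: □¬r ∨ ¬r is T. ✗
e: □¬r ∨ ¬r is T. ✗
f: □¬r ∨ ¬r is T. ✗
g: □¬r ∨ ¬r is T. ✗
h: □¬r ∨ ¬r is T. ✗
— 0 worlds.
For □¬(¬r ∧ p):
a: successors {b}; ¬(¬r ∧ p) there: b:F. ✗
b: successors {c, g}; ¬(¬r ∧ p) there: c:T, g:F. ✗
c: successors {d, h}; ¬(¬r ∧ p) there: d:T, h:T. ✓
d: no successors, so □¬(¬r ∧ p) holds vacuously. ✓
e: successors {b, f}; ¬(¬r ∧ p) there: b:F, f:F. ✗
f: successors {c, g}; ¬(¬r ∧ p) there: c:T, g:F. ✗
g: successors {d}; ¬(¬r ∧ p) there: d:T. ✓
h: no successors, so □¬(¬r ∧ p) holds vacuously. ✓
— 4 worlds.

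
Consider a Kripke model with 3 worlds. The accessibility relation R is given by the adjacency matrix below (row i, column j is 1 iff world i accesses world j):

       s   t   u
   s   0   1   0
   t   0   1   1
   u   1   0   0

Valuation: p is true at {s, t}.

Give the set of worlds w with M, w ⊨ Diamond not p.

{t}

s: successors {t}; not p there: t:F. ✗
t: successors {t, u}; not p there: t:F, u:T. ✓
u: successors {s}; not p there: s:F. ✗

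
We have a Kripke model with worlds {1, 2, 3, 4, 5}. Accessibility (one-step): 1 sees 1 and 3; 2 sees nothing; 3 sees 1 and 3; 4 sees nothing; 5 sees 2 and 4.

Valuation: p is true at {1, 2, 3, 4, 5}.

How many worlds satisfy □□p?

5

1: successors {1, 3}; □p there: 1:T, 3:T. ✓
2: no successors, so □□p holds vacuously. ✓
3: successors {1, 3}; □p there: 1:T, 3:T. ✓
4: no successors, so □□p holds vacuously. ✓
5: successors {2, 4}; □p there: 2:T, 4:T. ✓
Satisfying worlds: {1, 2, 3, 4, 5}.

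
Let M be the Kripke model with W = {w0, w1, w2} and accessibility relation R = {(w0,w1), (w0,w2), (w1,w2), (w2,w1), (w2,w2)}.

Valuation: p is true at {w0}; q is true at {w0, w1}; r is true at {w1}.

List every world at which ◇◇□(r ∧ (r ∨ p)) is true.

w0: successors {w1, w2}; ◇□(r ∧ (r ∨ p)) there: w1:F, w2:F. ✗
w1: successors {w2}; ◇□(r ∧ (r ∨ p)) there: w2:F. ✗
w2: successors {w1, w2}; ◇□(r ∧ (r ∨ p)) there: w1:F, w2:F. ✗

∅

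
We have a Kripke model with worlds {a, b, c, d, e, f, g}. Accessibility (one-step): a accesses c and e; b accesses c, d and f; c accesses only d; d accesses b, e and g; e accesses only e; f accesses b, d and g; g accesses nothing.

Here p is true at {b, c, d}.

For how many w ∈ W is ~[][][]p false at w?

1

a: [][][]p is F. ✓
b: [][][]p is F. ✓
c: [][][]p is F. ✓
d: [][][]p is F. ✓
e: [][][]p is F. ✓
f: [][][]p is F. ✓
g: [][][]p is T. ✗
Satisfying worlds: {a, b, c, d, e, f}.
So ~[][][]p fails at the other 1 world.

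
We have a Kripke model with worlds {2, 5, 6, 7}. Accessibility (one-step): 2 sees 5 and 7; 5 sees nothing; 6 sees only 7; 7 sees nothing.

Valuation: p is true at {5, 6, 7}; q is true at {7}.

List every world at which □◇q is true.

2: successors {5, 7}; ◇q there: 5:F, 7:F. ✗
5: no successors, so □◇q holds vacuously. ✓
6: successors {7}; ◇q there: 7:F. ✗
7: no successors, so □◇q holds vacuously. ✓

{5, 7}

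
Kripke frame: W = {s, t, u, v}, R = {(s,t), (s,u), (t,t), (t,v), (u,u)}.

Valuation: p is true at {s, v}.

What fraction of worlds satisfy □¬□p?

s: successors {t, u}; ¬□p there: t:T, u:T. ✓
t: successors {t, v}; ¬□p there: t:T, v:F. ✗
u: successors {u}; ¬□p there: u:T. ✓
v: no successors, so □¬□p holds vacuously. ✓
That's 3 of 4 worlds, so 3/4.

3/4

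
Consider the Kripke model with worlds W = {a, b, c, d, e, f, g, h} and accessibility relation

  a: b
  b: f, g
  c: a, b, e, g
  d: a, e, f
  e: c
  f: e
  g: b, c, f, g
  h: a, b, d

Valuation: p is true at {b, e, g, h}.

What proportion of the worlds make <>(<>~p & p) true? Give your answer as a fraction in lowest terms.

a: successors {b}; <>~p & p there: b:T. ✓
b: successors {f, g}; <>~p & p there: f:F, g:T. ✓
c: successors {a, b, e, g}; <>~p & p there: a:F, b:T, e:T, g:T. ✓
d: successors {a, e, f}; <>~p & p there: a:F, e:T, f:F. ✓
e: successors {c}; <>~p & p there: c:F. ✗
f: successors {e}; <>~p & p there: e:T. ✓
g: successors {b, c, f, g}; <>~p & p there: b:T, c:F, f:F, g:T. ✓
h: successors {a, b, d}; <>~p & p there: a:F, b:T, d:F. ✓
That's 7 of 8 worlds, so 7/8.

7/8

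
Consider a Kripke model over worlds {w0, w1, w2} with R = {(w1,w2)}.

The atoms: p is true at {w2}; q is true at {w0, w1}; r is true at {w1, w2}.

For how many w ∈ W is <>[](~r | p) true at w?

w0: no successors, so <>[](~r | p) fails. ✗
w1: successors {w2}; [](~r | p) there: w2:T. ✓
w2: no successors, so <>[](~r | p) fails. ✗
Satisfying worlds: {w1}.

1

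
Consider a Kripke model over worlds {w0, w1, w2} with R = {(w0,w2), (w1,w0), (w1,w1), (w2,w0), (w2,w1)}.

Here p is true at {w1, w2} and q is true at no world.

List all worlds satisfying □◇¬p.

w0: successors {w2}; ◇¬p there: w2:T. ✓
w1: successors {w0, w1}; ◇¬p there: w0:F, w1:T. ✗
w2: successors {w0, w1}; ◇¬p there: w0:F, w1:T. ✗

{w0}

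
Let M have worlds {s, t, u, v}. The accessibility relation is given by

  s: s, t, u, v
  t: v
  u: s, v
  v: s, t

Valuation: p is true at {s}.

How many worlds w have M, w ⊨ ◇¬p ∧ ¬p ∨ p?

4

s: ◇¬p ∧ ¬p is F, p is T. ✓
t: ◇¬p ∧ ¬p is T, p is F. ✓
u: ◇¬p ∧ ¬p is T, p is F. ✓
v: ◇¬p ∧ ¬p is T, p is F. ✓
Satisfying worlds: {s, t, u, v}.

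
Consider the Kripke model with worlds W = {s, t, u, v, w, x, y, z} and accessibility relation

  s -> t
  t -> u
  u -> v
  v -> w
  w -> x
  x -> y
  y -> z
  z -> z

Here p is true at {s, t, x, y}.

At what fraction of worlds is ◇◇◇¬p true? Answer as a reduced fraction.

s: successors {t}; ◇◇¬p there: t:T. ✓
t: successors {u}; ◇◇¬p there: u:T. ✓
u: successors {v}; ◇◇¬p there: v:F. ✗
v: successors {w}; ◇◇¬p there: w:F. ✗
w: successors {x}; ◇◇¬p there: x:T. ✓
x: successors {y}; ◇◇¬p there: y:T. ✓
y: successors {z}; ◇◇¬p there: z:T. ✓
z: successors {z}; ◇◇¬p there: z:T. ✓
That's 6 of 8 worlds, so 6/8 = 3/4.

3/4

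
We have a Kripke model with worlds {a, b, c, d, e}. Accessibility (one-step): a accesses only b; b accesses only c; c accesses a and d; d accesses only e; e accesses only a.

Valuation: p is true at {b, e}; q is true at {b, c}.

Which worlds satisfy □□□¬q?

a: successors {b}; □□¬q there: b:T. ✓
b: successors {c}; □□¬q there: c:F. ✗
c: successors {a, d}; □□¬q there: a:F, d:T. ✗
d: successors {e}; □□¬q there: e:F. ✗
e: successors {a}; □□¬q there: a:F. ✗

{a}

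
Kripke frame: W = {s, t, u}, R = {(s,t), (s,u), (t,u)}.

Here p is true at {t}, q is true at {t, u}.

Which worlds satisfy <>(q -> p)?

s: successors {t, u}; q -> p there: t:T, u:F. ✓
t: successors {u}; q -> p there: u:F. ✗
u: no successors, so <>(q -> p) fails. ✗

{s}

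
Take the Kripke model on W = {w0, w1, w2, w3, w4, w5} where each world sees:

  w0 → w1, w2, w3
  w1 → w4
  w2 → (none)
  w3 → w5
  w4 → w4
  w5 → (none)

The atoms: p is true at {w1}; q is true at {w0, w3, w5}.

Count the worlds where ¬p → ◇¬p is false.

w0: ¬p is T, ◇¬p is T. ✓
w1: ¬p is F, ◇¬p is T. ✓
w2: ¬p is T, ◇¬p is F. ✗
w3: ¬p is T, ◇¬p is T. ✓
w4: ¬p is T, ◇¬p is T. ✓
w5: ¬p is T, ◇¬p is F. ✗
Satisfying worlds: {w0, w1, w3, w4}.
So ¬p → ◇¬p fails at the other 2 worlds.

2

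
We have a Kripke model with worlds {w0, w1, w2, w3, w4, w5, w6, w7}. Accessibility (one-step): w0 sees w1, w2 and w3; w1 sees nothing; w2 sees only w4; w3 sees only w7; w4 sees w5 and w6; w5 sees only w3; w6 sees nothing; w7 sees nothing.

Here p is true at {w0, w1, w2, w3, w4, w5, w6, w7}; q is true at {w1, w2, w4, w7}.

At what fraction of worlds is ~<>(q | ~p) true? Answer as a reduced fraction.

w0: <>(q | ~p) is T. ✗
w1: <>(q | ~p) is F. ✓
w2: <>(q | ~p) is T. ✗
w3: <>(q | ~p) is T. ✗
w4: <>(q | ~p) is F. ✓
w5: <>(q | ~p) is F. ✓
w6: <>(q | ~p) is F. ✓
w7: <>(q | ~p) is F. ✓
That's 5 of 8 worlds, so 5/8.

5/8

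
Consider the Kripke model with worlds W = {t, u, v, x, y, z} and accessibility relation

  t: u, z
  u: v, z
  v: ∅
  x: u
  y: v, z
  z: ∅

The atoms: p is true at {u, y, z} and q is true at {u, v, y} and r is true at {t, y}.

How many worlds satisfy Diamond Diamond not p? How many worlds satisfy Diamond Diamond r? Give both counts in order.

2 and 0

For Diamond Diamond not p:
t: successors {u, z}; Diamond not p there: u:T, z:F. ✓
u: successors {v, z}; Diamond not p there: v:F, z:F. ✗
v: no successors, so Diamond Diamond not p fails. ✗
x: successors {u}; Diamond not p there: u:T. ✓
y: successors {v, z}; Diamond not p there: v:F, z:F. ✗
z: no successors, so Diamond Diamond not p fails. ✗
— 2 worlds.
For Diamond Diamond r:
t: successors {u, z}; Diamond r there: u:F, z:F. ✗
u: successors {v, z}; Diamond r there: v:F, z:F. ✗
v: no successors, so Diamond Diamond r fails. ✗
x: successors {u}; Diamond r there: u:F. ✗
y: successors {v, z}; Diamond r there: v:F, z:F. ✗
z: no successors, so Diamond Diamond r fails. ✗
— 0 worlds.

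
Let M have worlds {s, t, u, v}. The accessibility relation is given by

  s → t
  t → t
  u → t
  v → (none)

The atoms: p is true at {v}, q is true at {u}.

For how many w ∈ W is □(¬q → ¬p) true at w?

4

s: successors {t}; ¬q → ¬p there: t:T. ✓
t: successors {t}; ¬q → ¬p there: t:T. ✓
u: successors {t}; ¬q → ¬p there: t:T. ✓
v: no successors, so □(¬q → ¬p) holds vacuously. ✓
Satisfying worlds: {s, t, u, v}.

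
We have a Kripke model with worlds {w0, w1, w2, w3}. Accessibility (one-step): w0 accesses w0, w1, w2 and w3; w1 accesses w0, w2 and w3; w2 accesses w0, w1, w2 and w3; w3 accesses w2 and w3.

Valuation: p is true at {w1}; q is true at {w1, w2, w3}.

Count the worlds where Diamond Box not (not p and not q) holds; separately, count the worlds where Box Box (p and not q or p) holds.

4 and 0

For Diamond Box not (not p and not q):
w0: successors {w0, w1, w2, w3}; Box not (not p and not q) there: w0:F, w1:F, w2:F, w3:T. ✓
w1: successors {w0, w2, w3}; Box not (not p and not q) there: w0:F, w2:F, w3:T. ✓
w2: successors {w0, w1, w2, w3}; Box not (not p and not q) there: w0:F, w1:F, w2:F, w3:T. ✓
w3: successors {w2, w3}; Box not (not p and not q) there: w2:F, w3:T. ✓
— 4 worlds.
For Box Box (p and not q or p):
w0: successors {w0, w1, w2, w3}; Box (p and not q or p) there: w0:F, w1:F, w2:F, w3:F. ✗
w1: successors {w0, w2, w3}; Box (p and not q or p) there: w0:F, w2:F, w3:F. ✗
w2: successors {w0, w1, w2, w3}; Box (p and not q or p) there: w0:F, w1:F, w2:F, w3:F. ✗
w3: successors {w2, w3}; Box (p and not q or p) there: w2:F, w3:F. ✗
— 0 worlds.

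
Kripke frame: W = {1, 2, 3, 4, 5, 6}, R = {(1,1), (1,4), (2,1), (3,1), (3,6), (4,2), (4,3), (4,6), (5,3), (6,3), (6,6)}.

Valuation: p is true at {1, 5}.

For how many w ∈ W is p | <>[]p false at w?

1: p is T, <>[]p is F. ✓
2: p is F, <>[]p is F. ✗
3: p is F, <>[]p is F. ✗
4: p is F, <>[]p is T. ✓
5: p is T, <>[]p is F. ✓
6: p is F, <>[]p is F. ✗
Satisfying worlds: {1, 4, 5}.
So p | <>[]p fails at the other 3 worlds.

3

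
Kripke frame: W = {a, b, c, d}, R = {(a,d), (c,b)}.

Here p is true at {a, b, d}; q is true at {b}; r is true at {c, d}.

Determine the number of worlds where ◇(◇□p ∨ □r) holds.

a: successors {d}; ◇□p ∨ □r there: d:T. ✓
b: no successors, so ◇(◇□p ∨ □r) fails. ✗
c: successors {b}; ◇□p ∨ □r there: b:T. ✓
d: no successors, so ◇(◇□p ∨ □r) fails. ✗
Satisfying worlds: {a, c}.

2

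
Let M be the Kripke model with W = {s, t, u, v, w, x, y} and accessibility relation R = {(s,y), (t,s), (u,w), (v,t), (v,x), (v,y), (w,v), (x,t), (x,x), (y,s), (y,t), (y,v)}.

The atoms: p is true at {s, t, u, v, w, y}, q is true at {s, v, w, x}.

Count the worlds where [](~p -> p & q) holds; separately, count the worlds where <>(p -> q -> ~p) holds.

5 and 4

For [](~p -> p & q):
s: successors {y}; ~p -> p & q there: y:T. ✓
t: successors {s}; ~p -> p & q there: s:T. ✓
u: successors {w}; ~p -> p & q there: w:T. ✓
v: successors {t, x, y}; ~p -> p & q there: t:T, x:F, y:T. ✗
w: successors {v}; ~p -> p & q there: v:T. ✓
x: successors {t, x}; ~p -> p & q there: t:T, x:F. ✗
y: successors {s, t, v}; ~p -> p & q there: s:T, t:T, v:T. ✓
— 5 worlds.
For <>(p -> q -> ~p):
s: successors {y}; p -> q -> ~p there: y:T. ✓
t: successors {s}; p -> q -> ~p there: s:F. ✗
u: successors {w}; p -> q -> ~p there: w:F. ✗
v: successors {t, x, y}; p -> q -> ~p there: t:T, x:T, y:T. ✓
w: successors {v}; p -> q -> ~p there: v:F. ✗
x: successors {t, x}; p -> q -> ~p there: t:T, x:T. ✓
y: successors {s, t, v}; p -> q -> ~p there: s:F, t:T, v:F. ✓
— 4 worlds.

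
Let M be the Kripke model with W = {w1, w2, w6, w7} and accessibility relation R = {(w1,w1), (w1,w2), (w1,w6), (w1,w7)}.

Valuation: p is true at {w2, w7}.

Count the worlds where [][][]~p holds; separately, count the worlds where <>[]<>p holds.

For [][][]~p:
w1: successors {w1, w2, w6, w7}; [][]~p there: w1:F, w2:T, w6:T, w7:T. ✗
w2: no successors, so [][][]~p holds vacuously. ✓
w6: no successors, so [][][]~p holds vacuously. ✓
w7: no successors, so [][][]~p holds vacuously. ✓
— 3 worlds.
For <>[]<>p:
w1: successors {w1, w2, w6, w7}; []<>p there: w1:F, w2:T, w6:T, w7:T. ✓
w2: no successors, so <>[]<>p fails. ✗
w6: no successors, so <>[]<>p fails. ✗
w7: no successors, so <>[]<>p fails. ✗
— 1 world.

3 and 1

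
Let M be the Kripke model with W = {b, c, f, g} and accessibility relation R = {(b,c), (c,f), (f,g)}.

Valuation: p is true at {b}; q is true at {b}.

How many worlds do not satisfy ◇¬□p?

2

b: successors {c}; ¬□p there: c:T. ✓
c: successors {f}; ¬□p there: f:T. ✓
f: successors {g}; ¬□p there: g:F. ✗
g: no successors, so ◇¬□p fails. ✗
Satisfying worlds: {b, c}.
So ◇¬□p fails at the other 2 worlds.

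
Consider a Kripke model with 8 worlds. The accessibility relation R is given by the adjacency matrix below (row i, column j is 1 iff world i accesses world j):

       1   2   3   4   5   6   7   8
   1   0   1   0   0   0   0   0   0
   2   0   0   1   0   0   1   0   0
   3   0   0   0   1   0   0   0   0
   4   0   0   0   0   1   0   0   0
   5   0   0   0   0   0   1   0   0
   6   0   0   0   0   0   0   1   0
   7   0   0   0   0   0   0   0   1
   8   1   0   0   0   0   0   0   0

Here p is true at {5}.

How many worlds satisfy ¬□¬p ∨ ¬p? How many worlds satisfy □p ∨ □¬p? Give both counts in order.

For ¬□¬p ∨ ¬p:
1: ¬□¬p is F, ¬p is T. ✓
2: ¬□¬p is F, ¬p is T. ✓
3: ¬□¬p is F, ¬p is T. ✓
4: ¬□¬p is T, ¬p is T. ✓
5: ¬□¬p is F, ¬p is F. ✗
6: ¬□¬p is F, ¬p is T. ✓
7: ¬□¬p is F, ¬p is T. ✓
8: ¬□¬p is F, ¬p is T. ✓
— 7 worlds.
For □p ∨ □¬p:
1: □p is F, □¬p is T. ✓
2: □p is F, □¬p is T. ✓
3: □p is F, □¬p is T. ✓
4: □p is T, □¬p is F. ✓
5: □p is F, □¬p is T. ✓
6: □p is F, □¬p is T. ✓
7: □p is F, □¬p is T. ✓
8: □p is F, □¬p is T. ✓
— 8 worlds.

7 and 8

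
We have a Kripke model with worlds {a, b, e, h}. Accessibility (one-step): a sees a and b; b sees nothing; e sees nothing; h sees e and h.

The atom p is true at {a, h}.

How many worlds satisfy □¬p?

a: successors {a, b}; ¬p there: a:F, b:T. ✗
b: no successors, so □¬p holds vacuously. ✓
e: no successors, so □¬p holds vacuously. ✓
h: successors {e, h}; ¬p there: e:T, h:F. ✗
Satisfying worlds: {b, e}.

2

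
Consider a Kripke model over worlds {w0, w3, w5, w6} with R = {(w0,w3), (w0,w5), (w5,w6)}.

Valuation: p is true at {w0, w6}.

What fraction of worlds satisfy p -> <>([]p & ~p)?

3/4

w0: p is T, <>([]p & ~p) is T. ✓
w3: p is F, <>([]p & ~p) is F. ✓
w5: p is F, <>([]p & ~p) is F. ✓
w6: p is T, <>([]p & ~p) is F. ✗
That's 3 of 4 worlds, so 3/4.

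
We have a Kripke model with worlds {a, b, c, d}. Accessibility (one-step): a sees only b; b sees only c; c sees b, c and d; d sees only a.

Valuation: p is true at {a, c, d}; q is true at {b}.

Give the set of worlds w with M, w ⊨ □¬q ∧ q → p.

{a, c, d}

a: □¬q ∧ q is F, p is T. ✓
b: □¬q ∧ q is T, p is F. ✗
c: □¬q ∧ q is F, p is T. ✓
d: □¬q ∧ q is F, p is T. ✓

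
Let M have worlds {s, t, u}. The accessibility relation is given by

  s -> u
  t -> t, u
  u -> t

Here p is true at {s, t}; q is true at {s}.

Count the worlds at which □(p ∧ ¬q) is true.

s: successors {u}; p ∧ ¬q there: u:F. ✗
t: successors {t, u}; p ∧ ¬q there: t:T, u:F. ✗
u: successors {t}; p ∧ ¬q there: t:T. ✓
Satisfying worlds: {u}.

1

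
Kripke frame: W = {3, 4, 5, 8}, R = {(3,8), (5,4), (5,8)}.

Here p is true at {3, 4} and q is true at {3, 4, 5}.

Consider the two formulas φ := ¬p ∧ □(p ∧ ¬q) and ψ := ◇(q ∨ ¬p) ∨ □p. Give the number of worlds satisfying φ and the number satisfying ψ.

1 and 4

For ¬p ∧ □(p ∧ ¬q):
3: ¬p is F, □(p ∧ ¬q) is F. ✗
4: ¬p is F, □(p ∧ ¬q) is T. ✗
5: ¬p is T, □(p ∧ ¬q) is F. ✗
8: ¬p is T, □(p ∧ ¬q) is T. ✓
— 1 world.
For ◇(q ∨ ¬p) ∨ □p:
3: ◇(q ∨ ¬p) is T, □p is F. ✓
4: ◇(q ∨ ¬p) is F, □p is T. ✓
5: ◇(q ∨ ¬p) is T, □p is F. ✓
8: ◇(q ∨ ¬p) is F, □p is T. ✓
— 4 worlds.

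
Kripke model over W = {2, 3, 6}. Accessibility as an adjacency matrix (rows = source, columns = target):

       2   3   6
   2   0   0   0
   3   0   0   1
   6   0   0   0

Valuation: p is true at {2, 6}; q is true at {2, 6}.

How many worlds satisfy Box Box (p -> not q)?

3

2: no successors, so Box Box (p -> not q) holds vacuously. ✓
3: successors {6}; Box (p -> not q) there: 6:T. ✓
6: no successors, so Box Box (p -> not q) holds vacuously. ✓
Satisfying worlds: {2, 3, 6}.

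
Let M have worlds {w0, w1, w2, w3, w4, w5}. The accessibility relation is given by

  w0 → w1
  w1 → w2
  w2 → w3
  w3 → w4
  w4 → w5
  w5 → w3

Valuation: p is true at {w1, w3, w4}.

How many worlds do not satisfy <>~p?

4

w0: successors {w1}; ~p there: w1:F. ✗
w1: successors {w2}; ~p there: w2:T. ✓
w2: successors {w3}; ~p there: w3:F. ✗
w3: successors {w4}; ~p there: w4:F. ✗
w4: successors {w5}; ~p there: w5:T. ✓
w5: successors {w3}; ~p there: w3:F. ✗
Satisfying worlds: {w1, w4}.
So <>~p fails at the other 4 worlds.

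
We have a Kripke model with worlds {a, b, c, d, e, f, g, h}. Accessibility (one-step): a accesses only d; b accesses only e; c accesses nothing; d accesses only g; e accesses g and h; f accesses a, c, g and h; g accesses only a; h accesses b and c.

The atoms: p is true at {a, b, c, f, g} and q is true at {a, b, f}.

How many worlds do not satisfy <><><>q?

6

a: successors {d}; <><>q there: d:T. ✓
b: successors {e}; <><>q there: e:T. ✓
c: no successors, so <><><>q fails. ✗
d: successors {g}; <><>q there: g:F. ✗
e: successors {g, h}; <><>q there: g:F, h:F. ✗
f: successors {a, c, g, h}; <><>q there: a:F, c:F, g:F, h:F. ✗
g: successors {a}; <><>q there: a:F. ✗
h: successors {b, c}; <><>q there: b:F, c:F. ✗
Satisfying worlds: {a, b}.
So <><><>q fails at the other 6 worlds.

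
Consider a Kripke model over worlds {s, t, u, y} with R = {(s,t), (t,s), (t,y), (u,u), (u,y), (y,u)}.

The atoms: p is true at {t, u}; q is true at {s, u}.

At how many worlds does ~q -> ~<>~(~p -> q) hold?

s: ~q is F, ~<>~(~p -> q) is T. ✓
t: ~q is T, ~<>~(~p -> q) is F. ✗
u: ~q is F, ~<>~(~p -> q) is F. ✓
y: ~q is T, ~<>~(~p -> q) is T. ✓
Satisfying worlds: {s, u, y}.

3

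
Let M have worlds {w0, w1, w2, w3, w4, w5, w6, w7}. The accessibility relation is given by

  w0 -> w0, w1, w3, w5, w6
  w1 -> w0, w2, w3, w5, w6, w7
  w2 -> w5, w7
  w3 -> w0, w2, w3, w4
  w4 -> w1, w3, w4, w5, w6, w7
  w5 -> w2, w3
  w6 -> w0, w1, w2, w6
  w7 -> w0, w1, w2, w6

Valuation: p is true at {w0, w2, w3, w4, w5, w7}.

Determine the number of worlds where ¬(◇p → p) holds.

w0: ◇p → p is T. ✗
w1: ◇p → p is F. ✓
w2: ◇p → p is T. ✗
w3: ◇p → p is T. ✗
w4: ◇p → p is T. ✗
w5: ◇p → p is T. ✗
w6: ◇p → p is F. ✓
w7: ◇p → p is T. ✗
Satisfying worlds: {w1, w6}.

2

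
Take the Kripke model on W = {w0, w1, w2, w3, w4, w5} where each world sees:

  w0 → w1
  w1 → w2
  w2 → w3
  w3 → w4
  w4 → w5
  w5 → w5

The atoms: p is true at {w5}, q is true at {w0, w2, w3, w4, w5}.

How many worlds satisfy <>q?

w0: successors {w1}; q there: w1:F. ✗
w1: successors {w2}; q there: w2:T. ✓
w2: successors {w3}; q there: w3:T. ✓
w3: successors {w4}; q there: w4:T. ✓
w4: successors {w5}; q there: w5:T. ✓
w5: successors {w5}; q there: w5:T. ✓
Satisfying worlds: {w1, w2, w3, w4, w5}.

5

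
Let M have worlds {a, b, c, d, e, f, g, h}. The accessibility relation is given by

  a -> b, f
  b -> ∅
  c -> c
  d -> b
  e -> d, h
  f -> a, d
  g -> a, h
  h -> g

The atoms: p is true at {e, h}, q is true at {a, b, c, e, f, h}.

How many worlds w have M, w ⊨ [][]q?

a: successors {b, f}; []q there: b:T, f:F. ✗
b: no successors, so [][]q holds vacuously. ✓
c: successors {c}; []q there: c:T. ✓
d: successors {b}; []q there: b:T. ✓
e: successors {d, h}; []q there: d:T, h:F. ✗
f: successors {a, d}; []q there: a:T, d:T. ✓
g: successors {a, h}; []q there: a:T, h:F. ✗
h: successors {g}; []q there: g:T. ✓
Satisfying worlds: {b, c, d, f, h}.

5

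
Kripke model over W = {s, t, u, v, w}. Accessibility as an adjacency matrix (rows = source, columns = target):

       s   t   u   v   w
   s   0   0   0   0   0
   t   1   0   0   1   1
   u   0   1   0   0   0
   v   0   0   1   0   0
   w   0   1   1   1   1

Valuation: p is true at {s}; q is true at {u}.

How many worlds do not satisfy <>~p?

1

s: no successors, so <>~p fails. ✗
t: successors {s, v, w}; ~p there: s:F, v:T, w:T. ✓
u: successors {t}; ~p there: t:T. ✓
v: successors {u}; ~p there: u:T. ✓
w: successors {t, u, v, w}; ~p there: t:T, u:T, v:T, w:T. ✓
Satisfying worlds: {t, u, v, w}.
So <>~p fails at the other 1 world.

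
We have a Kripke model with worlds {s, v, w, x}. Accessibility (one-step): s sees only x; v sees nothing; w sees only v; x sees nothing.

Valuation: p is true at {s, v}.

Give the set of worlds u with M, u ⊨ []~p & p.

s: []~p is T, p is T. ✓
v: []~p is T, p is T. ✓
w: []~p is F, p is F. ✗
x: []~p is T, p is F. ✗

{s, v}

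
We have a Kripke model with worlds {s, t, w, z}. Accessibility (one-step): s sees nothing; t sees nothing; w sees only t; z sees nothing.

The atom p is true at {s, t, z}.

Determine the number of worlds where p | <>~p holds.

3

s: p is T, <>~p is F. ✓
t: p is T, <>~p is F. ✓
w: p is F, <>~p is F. ✗
z: p is T, <>~p is F. ✓
Satisfying worlds: {s, t, z}.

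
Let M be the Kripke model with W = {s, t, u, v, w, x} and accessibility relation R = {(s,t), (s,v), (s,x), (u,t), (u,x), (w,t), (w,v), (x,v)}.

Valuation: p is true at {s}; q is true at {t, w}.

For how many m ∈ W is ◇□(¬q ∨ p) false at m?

s: successors {t, v, x}; □(¬q ∨ p) there: t:T, v:T, x:T. ✓
t: no successors, so ◇□(¬q ∨ p) fails. ✗
u: successors {t, x}; □(¬q ∨ p) there: t:T, x:T. ✓
v: no successors, so ◇□(¬q ∨ p) fails. ✗
w: successors {t, v}; □(¬q ∨ p) there: t:T, v:T. ✓
x: successors {v}; □(¬q ∨ p) there: v:T. ✓
Satisfying worlds: {s, u, w, x}.
So ◇□(¬q ∨ p) fails at the other 2 worlds.

2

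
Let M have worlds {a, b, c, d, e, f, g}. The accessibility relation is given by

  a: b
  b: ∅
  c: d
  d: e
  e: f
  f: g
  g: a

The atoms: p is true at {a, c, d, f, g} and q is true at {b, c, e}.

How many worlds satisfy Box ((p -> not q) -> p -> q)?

a: successors {b}; (p -> not q) -> p -> q there: b:T. ✓
b: no successors, so Box ((p -> not q) -> p -> q) holds vacuously. ✓
c: successors {d}; (p -> not q) -> p -> q there: d:F. ✗
d: successors {e}; (p -> not q) -> p -> q there: e:T. ✓
e: successors {f}; (p -> not q) -> p -> q there: f:F. ✗
f: successors {g}; (p -> not q) -> p -> q there: g:F. ✗
g: successors {a}; (p -> not q) -> p -> q there: a:F. ✗
Satisfying worlds: {a, b, d}.

3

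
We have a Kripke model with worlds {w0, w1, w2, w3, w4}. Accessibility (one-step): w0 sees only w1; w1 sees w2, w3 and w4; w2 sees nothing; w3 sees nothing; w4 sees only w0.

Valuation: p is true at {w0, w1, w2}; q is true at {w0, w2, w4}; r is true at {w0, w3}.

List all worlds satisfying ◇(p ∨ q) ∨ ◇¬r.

{w0, w1, w4}

w0: ◇(p ∨ q) is T, ◇¬r is T. ✓
w1: ◇(p ∨ q) is T, ◇¬r is T. ✓
w2: ◇(p ∨ q) is F, ◇¬r is F. ✗
w3: ◇(p ∨ q) is F, ◇¬r is F. ✗
w4: ◇(p ∨ q) is T, ◇¬r is F. ✓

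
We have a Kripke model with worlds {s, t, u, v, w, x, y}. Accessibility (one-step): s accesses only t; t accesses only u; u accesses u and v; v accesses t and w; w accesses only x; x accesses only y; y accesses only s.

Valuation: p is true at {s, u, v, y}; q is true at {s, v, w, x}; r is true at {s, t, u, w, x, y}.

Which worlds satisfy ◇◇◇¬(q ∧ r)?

s: successors {t}; ◇◇¬(q ∧ r) there: t:T. ✓
t: successors {u}; ◇◇¬(q ∧ r) there: u:T. ✓
u: successors {u, v}; ◇◇¬(q ∧ r) there: u:T, v:T. ✓
v: successors {t, w}; ◇◇¬(q ∧ r) there: t:T, w:T. ✓
w: successors {x}; ◇◇¬(q ∧ r) there: x:F. ✗
x: successors {y}; ◇◇¬(q ∧ r) there: y:T. ✓
y: successors {s}; ◇◇¬(q ∧ r) there: s:T. ✓

{s, t, u, v, x, y}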